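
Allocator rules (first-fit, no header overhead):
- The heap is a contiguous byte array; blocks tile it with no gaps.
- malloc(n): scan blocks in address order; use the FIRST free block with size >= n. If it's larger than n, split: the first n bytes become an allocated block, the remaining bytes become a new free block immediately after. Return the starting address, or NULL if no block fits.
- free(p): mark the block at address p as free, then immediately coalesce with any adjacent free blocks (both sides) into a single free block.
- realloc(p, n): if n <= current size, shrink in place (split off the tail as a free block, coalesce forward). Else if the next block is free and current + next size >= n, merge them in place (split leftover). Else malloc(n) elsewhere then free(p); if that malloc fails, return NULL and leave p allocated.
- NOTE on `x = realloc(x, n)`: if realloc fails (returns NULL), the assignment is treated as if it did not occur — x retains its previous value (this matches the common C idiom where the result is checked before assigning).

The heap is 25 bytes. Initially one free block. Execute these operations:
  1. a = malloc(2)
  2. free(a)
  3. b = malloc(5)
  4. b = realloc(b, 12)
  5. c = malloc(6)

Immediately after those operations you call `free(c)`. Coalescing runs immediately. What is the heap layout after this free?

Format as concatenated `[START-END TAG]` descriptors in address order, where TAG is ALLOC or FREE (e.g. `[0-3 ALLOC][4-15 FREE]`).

Op 1: a = malloc(2) -> a = 0; heap: [0-1 ALLOC][2-24 FREE]
Op 2: free(a) -> (freed a); heap: [0-24 FREE]
Op 3: b = malloc(5) -> b = 0; heap: [0-4 ALLOC][5-24 FREE]
Op 4: b = realloc(b, 12) -> b = 0; heap: [0-11 ALLOC][12-24 FREE]
Op 5: c = malloc(6) -> c = 12; heap: [0-11 ALLOC][12-17 ALLOC][18-24 FREE]
free(c): c = 12 -> block [12-17 ALLOC]; mark free, coalesce with adjacent free neighbors -> [0-11 ALLOC][12-24 FREE]

Answer: [0-11 ALLOC][12-24 FREE]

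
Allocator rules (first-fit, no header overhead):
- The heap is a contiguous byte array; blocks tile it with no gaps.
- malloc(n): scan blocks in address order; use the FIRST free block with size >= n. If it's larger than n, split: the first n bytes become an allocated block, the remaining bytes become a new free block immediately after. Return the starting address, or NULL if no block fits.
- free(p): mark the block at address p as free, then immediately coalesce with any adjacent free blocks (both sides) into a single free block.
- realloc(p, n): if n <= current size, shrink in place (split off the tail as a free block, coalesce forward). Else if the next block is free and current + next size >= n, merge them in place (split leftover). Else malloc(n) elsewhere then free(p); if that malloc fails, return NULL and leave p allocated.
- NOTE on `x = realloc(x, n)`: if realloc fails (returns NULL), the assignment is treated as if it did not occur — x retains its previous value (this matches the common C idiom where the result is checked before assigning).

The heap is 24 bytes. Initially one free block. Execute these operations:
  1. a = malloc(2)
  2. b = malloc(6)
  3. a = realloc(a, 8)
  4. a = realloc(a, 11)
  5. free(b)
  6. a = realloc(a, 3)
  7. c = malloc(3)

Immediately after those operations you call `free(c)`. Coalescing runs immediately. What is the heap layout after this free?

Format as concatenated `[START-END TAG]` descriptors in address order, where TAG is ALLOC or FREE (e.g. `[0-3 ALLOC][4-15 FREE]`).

Answer: [0-7 FREE][8-10 ALLOC][11-23 FREE]

Derivation:
Op 1: a = malloc(2) -> a = 0; heap: [0-1 ALLOC][2-23 FREE]
Op 2: b = malloc(6) -> b = 2; heap: [0-1 ALLOC][2-7 ALLOC][8-23 FREE]
Op 3: a = realloc(a, 8) -> a = 8; heap: [0-1 FREE][2-7 ALLOC][8-15 ALLOC][16-23 FREE]
Op 4: a = realloc(a, 11) -> a = 8; heap: [0-1 FREE][2-7 ALLOC][8-18 ALLOC][19-23 FREE]
Op 5: free(b) -> (freed b); heap: [0-7 FREE][8-18 ALLOC][19-23 FREE]
Op 6: a = realloc(a, 3) -> a = 8; heap: [0-7 FREE][8-10 ALLOC][11-23 FREE]
Op 7: c = malloc(3) -> c = 0; heap: [0-2 ALLOC][3-7 FREE][8-10 ALLOC][11-23 FREE]
free(c): c = 0 -> block [0-2 ALLOC]; mark free, coalesce with adjacent free neighbors -> [0-7 FREE][8-10 ALLOC][11-23 FREE]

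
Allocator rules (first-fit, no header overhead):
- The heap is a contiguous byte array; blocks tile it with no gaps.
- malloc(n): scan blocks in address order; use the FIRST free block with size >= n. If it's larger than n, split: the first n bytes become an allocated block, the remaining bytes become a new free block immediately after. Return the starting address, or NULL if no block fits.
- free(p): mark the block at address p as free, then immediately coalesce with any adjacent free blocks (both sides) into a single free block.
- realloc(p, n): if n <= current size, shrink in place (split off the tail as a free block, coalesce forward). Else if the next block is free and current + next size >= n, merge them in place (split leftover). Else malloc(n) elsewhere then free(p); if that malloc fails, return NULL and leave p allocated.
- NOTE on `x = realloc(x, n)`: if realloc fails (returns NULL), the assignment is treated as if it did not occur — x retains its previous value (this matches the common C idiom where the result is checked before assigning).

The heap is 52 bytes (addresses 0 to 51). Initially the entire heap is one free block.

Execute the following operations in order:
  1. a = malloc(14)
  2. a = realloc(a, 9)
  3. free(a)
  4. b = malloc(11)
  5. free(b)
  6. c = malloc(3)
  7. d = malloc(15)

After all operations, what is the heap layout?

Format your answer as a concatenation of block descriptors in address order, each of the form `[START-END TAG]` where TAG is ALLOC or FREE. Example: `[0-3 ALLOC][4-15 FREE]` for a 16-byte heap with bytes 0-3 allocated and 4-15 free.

Answer: [0-2 ALLOC][3-17 ALLOC][18-51 FREE]

Derivation:
Op 1: a = malloc(14) -> a = 0; heap: [0-13 ALLOC][14-51 FREE]
Op 2: a = realloc(a, 9) -> a = 0; heap: [0-8 ALLOC][9-51 FREE]
Op 3: free(a) -> (freed a); heap: [0-51 FREE]
Op 4: b = malloc(11) -> b = 0; heap: [0-10 ALLOC][11-51 FREE]
Op 5: free(b) -> (freed b); heap: [0-51 FREE]
Op 6: c = malloc(3) -> c = 0; heap: [0-2 ALLOC][3-51 FREE]
Op 7: d = malloc(15) -> d = 3; heap: [0-2 ALLOC][3-17 ALLOC][18-51 FREE]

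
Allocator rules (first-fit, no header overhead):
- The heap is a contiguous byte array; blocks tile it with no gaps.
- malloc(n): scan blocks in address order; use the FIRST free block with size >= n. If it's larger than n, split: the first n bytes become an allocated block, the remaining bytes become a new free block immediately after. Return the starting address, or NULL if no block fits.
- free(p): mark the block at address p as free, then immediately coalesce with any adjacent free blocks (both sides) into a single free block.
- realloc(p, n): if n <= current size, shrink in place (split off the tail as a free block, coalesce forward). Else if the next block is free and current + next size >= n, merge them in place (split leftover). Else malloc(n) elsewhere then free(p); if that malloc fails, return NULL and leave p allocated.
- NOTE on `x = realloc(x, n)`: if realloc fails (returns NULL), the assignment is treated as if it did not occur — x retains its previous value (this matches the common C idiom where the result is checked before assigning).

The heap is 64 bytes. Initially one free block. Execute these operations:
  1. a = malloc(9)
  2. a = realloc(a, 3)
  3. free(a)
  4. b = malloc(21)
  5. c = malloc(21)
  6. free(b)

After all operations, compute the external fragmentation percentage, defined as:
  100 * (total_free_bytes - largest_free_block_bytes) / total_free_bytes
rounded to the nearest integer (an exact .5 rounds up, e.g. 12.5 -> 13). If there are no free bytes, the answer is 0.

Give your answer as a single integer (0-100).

Op 1: a = malloc(9) -> a = 0; heap: [0-8 ALLOC][9-63 FREE]
Op 2: a = realloc(a, 3) -> a = 0; heap: [0-2 ALLOC][3-63 FREE]
Op 3: free(a) -> (freed a); heap: [0-63 FREE]
Op 4: b = malloc(21) -> b = 0; heap: [0-20 ALLOC][21-63 FREE]
Op 5: c = malloc(21) -> c = 21; heap: [0-20 ALLOC][21-41 ALLOC][42-63 FREE]
Op 6: free(b) -> (freed b); heap: [0-20 FREE][21-41 ALLOC][42-63 FREE]
Free blocks: [21 22] total_free=43 largest=22 -> 100*(43-22)/43 = 2100/43 ≈ 48.837 -> rounds to 49

Answer: 49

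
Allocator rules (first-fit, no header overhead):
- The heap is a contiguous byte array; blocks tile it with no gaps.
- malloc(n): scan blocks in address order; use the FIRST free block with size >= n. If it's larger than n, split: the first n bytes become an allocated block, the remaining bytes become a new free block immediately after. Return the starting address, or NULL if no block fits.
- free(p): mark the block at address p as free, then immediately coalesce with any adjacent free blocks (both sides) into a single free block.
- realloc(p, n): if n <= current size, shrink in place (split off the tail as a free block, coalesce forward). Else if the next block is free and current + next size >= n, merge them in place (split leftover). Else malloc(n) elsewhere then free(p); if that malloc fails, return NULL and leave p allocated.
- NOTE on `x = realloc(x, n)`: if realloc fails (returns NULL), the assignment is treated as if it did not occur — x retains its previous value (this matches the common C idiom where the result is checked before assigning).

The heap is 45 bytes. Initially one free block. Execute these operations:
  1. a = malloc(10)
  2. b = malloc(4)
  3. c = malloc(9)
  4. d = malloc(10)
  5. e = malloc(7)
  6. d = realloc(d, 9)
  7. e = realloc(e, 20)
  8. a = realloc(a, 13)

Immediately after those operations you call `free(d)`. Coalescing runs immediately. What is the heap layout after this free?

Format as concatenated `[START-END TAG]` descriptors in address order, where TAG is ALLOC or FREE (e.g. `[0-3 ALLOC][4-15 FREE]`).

Answer: [0-9 ALLOC][10-13 ALLOC][14-22 ALLOC][23-32 FREE][33-39 ALLOC][40-44 FREE]

Derivation:
Op 1: a = malloc(10) -> a = 0; heap: [0-9 ALLOC][10-44 FREE]
Op 2: b = malloc(4) -> b = 10; heap: [0-9 ALLOC][10-13 ALLOC][14-44 FREE]
Op 3: c = malloc(9) -> c = 14; heap: [0-9 ALLOC][10-13 ALLOC][14-22 ALLOC][23-44 FREE]
Op 4: d = malloc(10) -> d = 23; heap: [0-9 ALLOC][10-13 ALLOC][14-22 ALLOC][23-32 ALLOC][33-44 FREE]
Op 5: e = malloc(7) -> e = 33; heap: [0-9 ALLOC][10-13 ALLOC][14-22 ALLOC][23-32 ALLOC][33-39 ALLOC][40-44 FREE]
Op 6: d = realloc(d, 9) -> d = 23; heap: [0-9 ALLOC][10-13 ALLOC][14-22 ALLOC][23-31 ALLOC][32-32 FREE][33-39 ALLOC][40-44 FREE]
Op 7: e = realloc(e, 20) -> NULL (e unchanged); heap: [0-9 ALLOC][10-13 ALLOC][14-22 ALLOC][23-31 ALLOC][32-32 FREE][33-39 ALLOC][40-44 FREE]
Op 8: a = realloc(a, 13) -> NULL (a unchanged); heap: [0-9 ALLOC][10-13 ALLOC][14-22 ALLOC][23-31 ALLOC][32-32 FREE][33-39 ALLOC][40-44 FREE]
free(d): d = 23 -> block [23-31 ALLOC]; mark free, coalesce with adjacent free neighbors -> [0-9 ALLOC][10-13 ALLOC][14-22 ALLOC][23-32 FREE][33-39 ALLOC][40-44 FREE]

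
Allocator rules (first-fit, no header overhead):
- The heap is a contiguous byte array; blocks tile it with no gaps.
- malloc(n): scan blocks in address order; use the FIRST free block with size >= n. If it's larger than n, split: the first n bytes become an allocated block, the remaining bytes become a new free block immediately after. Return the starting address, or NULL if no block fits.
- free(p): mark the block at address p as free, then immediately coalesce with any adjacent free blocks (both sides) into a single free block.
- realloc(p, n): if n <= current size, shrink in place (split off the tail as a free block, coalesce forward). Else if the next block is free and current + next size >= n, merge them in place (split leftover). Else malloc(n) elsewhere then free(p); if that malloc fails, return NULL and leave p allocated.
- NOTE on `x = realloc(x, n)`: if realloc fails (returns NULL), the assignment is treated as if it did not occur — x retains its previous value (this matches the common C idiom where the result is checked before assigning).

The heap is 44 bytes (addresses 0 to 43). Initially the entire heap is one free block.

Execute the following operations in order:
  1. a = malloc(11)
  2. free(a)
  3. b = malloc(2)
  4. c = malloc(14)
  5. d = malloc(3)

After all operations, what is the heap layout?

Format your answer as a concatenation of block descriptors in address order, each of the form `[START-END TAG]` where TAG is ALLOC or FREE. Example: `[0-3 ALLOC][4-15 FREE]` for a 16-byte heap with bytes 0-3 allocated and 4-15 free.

Answer: [0-1 ALLOC][2-15 ALLOC][16-18 ALLOC][19-43 FREE]

Derivation:
Op 1: a = malloc(11) -> a = 0; heap: [0-10 ALLOC][11-43 FREE]
Op 2: free(a) -> (freed a); heap: [0-43 FREE]
Op 3: b = malloc(2) -> b = 0; heap: [0-1 ALLOC][2-43 FREE]
Op 4: c = malloc(14) -> c = 2; heap: [0-1 ALLOC][2-15 ALLOC][16-43 FREE]
Op 5: d = malloc(3) -> d = 16; heap: [0-1 ALLOC][2-15 ALLOC][16-18 ALLOC][19-43 FREE]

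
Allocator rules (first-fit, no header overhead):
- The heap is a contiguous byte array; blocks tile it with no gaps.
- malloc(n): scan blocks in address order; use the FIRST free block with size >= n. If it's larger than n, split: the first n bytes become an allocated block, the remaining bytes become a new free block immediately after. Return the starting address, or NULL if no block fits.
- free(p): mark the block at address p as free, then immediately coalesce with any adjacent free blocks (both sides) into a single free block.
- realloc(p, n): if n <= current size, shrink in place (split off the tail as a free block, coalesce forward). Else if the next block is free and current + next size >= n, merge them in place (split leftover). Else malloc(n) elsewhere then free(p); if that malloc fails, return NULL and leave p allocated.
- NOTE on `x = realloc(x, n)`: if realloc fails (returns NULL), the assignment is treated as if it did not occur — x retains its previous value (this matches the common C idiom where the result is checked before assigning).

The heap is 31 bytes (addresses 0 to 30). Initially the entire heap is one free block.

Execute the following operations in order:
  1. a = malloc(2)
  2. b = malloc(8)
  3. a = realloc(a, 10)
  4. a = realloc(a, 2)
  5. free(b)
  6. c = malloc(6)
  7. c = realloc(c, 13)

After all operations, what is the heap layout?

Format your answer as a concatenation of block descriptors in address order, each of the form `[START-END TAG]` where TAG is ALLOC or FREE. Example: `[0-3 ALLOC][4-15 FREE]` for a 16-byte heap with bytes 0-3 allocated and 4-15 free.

Answer: [0-9 FREE][10-11 ALLOC][12-24 ALLOC][25-30 FREE]

Derivation:
Op 1: a = malloc(2) -> a = 0; heap: [0-1 ALLOC][2-30 FREE]
Op 2: b = malloc(8) -> b = 2; heap: [0-1 ALLOC][2-9 ALLOC][10-30 FREE]
Op 3: a = realloc(a, 10) -> a = 10; heap: [0-1 FREE][2-9 ALLOC][10-19 ALLOC][20-30 FREE]
Op 4: a = realloc(a, 2) -> a = 10; heap: [0-1 FREE][2-9 ALLOC][10-11 ALLOC][12-30 FREE]
Op 5: free(b) -> (freed b); heap: [0-9 FREE][10-11 ALLOC][12-30 FREE]
Op 6: c = malloc(6) -> c = 0; heap: [0-5 ALLOC][6-9 FREE][10-11 ALLOC][12-30 FREE]
Op 7: c = realloc(c, 13) -> c = 12; heap: [0-9 FREE][10-11 ALLOC][12-24 ALLOC][25-30 FREE]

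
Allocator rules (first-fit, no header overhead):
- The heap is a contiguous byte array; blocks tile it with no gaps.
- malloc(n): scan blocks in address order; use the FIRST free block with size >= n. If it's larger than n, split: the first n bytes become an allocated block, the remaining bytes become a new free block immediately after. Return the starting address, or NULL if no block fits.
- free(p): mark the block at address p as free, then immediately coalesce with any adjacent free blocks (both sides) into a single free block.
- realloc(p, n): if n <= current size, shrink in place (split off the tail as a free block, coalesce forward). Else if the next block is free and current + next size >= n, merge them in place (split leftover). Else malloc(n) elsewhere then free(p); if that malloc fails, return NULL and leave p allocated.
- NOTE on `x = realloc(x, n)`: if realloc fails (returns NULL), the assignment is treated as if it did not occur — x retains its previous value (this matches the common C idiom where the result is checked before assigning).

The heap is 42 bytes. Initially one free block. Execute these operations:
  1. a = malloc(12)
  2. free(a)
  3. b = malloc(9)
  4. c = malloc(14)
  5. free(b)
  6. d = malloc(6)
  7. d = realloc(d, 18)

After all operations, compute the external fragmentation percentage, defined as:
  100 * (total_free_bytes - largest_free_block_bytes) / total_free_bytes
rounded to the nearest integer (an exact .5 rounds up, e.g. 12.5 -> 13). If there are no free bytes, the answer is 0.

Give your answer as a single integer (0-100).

Op 1: a = malloc(12) -> a = 0; heap: [0-11 ALLOC][12-41 FREE]
Op 2: free(a) -> (freed a); heap: [0-41 FREE]
Op 3: b = malloc(9) -> b = 0; heap: [0-8 ALLOC][9-41 FREE]
Op 4: c = malloc(14) -> c = 9; heap: [0-8 ALLOC][9-22 ALLOC][23-41 FREE]
Op 5: free(b) -> (freed b); heap: [0-8 FREE][9-22 ALLOC][23-41 FREE]
Op 6: d = malloc(6) -> d = 0; heap: [0-5 ALLOC][6-8 FREE][9-22 ALLOC][23-41 FREE]
Op 7: d = realloc(d, 18) -> d = 23; heap: [0-8 FREE][9-22 ALLOC][23-40 ALLOC][41-41 FREE]
Free blocks: [9 1] total_free=10 largest=9 -> 100*(10-9)/10 = 100/10 = 10

Answer: 10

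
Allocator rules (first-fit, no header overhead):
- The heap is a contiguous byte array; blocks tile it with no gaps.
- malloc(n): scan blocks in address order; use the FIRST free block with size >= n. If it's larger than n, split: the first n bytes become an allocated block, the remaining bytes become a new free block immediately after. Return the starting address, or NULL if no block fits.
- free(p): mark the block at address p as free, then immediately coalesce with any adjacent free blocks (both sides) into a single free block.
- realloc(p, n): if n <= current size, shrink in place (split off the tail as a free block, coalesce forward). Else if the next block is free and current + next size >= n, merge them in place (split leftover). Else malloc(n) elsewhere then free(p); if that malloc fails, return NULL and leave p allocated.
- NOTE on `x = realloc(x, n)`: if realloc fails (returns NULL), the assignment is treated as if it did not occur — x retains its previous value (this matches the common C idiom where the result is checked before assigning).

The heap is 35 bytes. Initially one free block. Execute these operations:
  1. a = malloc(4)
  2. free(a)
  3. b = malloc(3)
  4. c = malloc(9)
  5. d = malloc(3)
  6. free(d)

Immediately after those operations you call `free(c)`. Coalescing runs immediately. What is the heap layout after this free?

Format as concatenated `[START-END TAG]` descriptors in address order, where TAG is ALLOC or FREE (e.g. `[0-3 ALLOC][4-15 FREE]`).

Answer: [0-2 ALLOC][3-34 FREE]

Derivation:
Op 1: a = malloc(4) -> a = 0; heap: [0-3 ALLOC][4-34 FREE]
Op 2: free(a) -> (freed a); heap: [0-34 FREE]
Op 3: b = malloc(3) -> b = 0; heap: [0-2 ALLOC][3-34 FREE]
Op 4: c = malloc(9) -> c = 3; heap: [0-2 ALLOC][3-11 ALLOC][12-34 FREE]
Op 5: d = malloc(3) -> d = 12; heap: [0-2 ALLOC][3-11 ALLOC][12-14 ALLOC][15-34 FREE]
Op 6: free(d) -> (freed d); heap: [0-2 ALLOC][3-11 ALLOC][12-34 FREE]
free(c): c = 3 -> block [3-11 ALLOC]; mark free, coalesce with adjacent free neighbors -> [0-2 ALLOC][3-34 FREE]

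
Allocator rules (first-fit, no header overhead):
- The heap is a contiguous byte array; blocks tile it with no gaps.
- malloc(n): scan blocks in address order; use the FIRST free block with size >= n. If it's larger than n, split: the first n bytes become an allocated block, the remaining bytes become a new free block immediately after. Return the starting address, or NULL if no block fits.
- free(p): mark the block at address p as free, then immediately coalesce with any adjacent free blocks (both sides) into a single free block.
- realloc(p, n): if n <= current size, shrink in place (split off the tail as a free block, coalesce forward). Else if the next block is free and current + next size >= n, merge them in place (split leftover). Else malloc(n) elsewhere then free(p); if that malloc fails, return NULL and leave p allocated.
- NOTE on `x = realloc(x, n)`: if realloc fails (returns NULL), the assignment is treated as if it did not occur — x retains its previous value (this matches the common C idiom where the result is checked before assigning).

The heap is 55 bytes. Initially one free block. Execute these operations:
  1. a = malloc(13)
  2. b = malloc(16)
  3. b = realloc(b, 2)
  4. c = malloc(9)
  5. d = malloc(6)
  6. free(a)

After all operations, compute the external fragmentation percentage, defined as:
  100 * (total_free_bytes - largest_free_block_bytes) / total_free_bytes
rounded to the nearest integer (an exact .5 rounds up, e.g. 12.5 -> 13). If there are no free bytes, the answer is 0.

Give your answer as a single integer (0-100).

Op 1: a = malloc(13) -> a = 0; heap: [0-12 ALLOC][13-54 FREE]
Op 2: b = malloc(16) -> b = 13; heap: [0-12 ALLOC][13-28 ALLOC][29-54 FREE]
Op 3: b = realloc(b, 2) -> b = 13; heap: [0-12 ALLOC][13-14 ALLOC][15-54 FREE]
Op 4: c = malloc(9) -> c = 15; heap: [0-12 ALLOC][13-14 ALLOC][15-23 ALLOC][24-54 FREE]
Op 5: d = malloc(6) -> d = 24; heap: [0-12 ALLOC][13-14 ALLOC][15-23 ALLOC][24-29 ALLOC][30-54 FREE]
Op 6: free(a) -> (freed a); heap: [0-12 FREE][13-14 ALLOC][15-23 ALLOC][24-29 ALLOC][30-54 FREE]
Free blocks: [13 25] total_free=38 largest=25 -> 100*(38-25)/38 = 1300/38 ≈ 34.211 -> rounds to 34

Answer: 34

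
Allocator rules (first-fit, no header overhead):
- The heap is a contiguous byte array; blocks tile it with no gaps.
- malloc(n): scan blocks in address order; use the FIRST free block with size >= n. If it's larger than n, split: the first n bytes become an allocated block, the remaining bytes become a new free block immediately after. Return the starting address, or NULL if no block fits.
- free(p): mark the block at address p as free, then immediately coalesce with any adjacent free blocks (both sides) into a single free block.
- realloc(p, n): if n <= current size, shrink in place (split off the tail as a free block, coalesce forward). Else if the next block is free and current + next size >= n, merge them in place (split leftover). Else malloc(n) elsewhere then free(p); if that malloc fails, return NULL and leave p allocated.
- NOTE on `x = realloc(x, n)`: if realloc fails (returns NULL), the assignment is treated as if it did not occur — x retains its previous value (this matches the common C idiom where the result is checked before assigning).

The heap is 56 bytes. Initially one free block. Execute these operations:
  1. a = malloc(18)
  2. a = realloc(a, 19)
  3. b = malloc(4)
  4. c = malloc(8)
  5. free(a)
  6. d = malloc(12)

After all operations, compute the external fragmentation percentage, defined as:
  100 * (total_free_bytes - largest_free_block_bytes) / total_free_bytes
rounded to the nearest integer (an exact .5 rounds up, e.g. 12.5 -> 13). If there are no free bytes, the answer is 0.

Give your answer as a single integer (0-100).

Answer: 22

Derivation:
Op 1: a = malloc(18) -> a = 0; heap: [0-17 ALLOC][18-55 FREE]
Op 2: a = realloc(a, 19) -> a = 0; heap: [0-18 ALLOC][19-55 FREE]
Op 3: b = malloc(4) -> b = 19; heap: [0-18 ALLOC][19-22 ALLOC][23-55 FREE]
Op 4: c = malloc(8) -> c = 23; heap: [0-18 ALLOC][19-22 ALLOC][23-30 ALLOC][31-55 FREE]
Op 5: free(a) -> (freed a); heap: [0-18 FREE][19-22 ALLOC][23-30 ALLOC][31-55 FREE]
Op 6: d = malloc(12) -> d = 0; heap: [0-11 ALLOC][12-18 FREE][19-22 ALLOC][23-30 ALLOC][31-55 FREE]
Free blocks: [7 25] total_free=32 largest=25 -> 100*(32-25)/32 = 700/32 = 21.875 -> rounds to 22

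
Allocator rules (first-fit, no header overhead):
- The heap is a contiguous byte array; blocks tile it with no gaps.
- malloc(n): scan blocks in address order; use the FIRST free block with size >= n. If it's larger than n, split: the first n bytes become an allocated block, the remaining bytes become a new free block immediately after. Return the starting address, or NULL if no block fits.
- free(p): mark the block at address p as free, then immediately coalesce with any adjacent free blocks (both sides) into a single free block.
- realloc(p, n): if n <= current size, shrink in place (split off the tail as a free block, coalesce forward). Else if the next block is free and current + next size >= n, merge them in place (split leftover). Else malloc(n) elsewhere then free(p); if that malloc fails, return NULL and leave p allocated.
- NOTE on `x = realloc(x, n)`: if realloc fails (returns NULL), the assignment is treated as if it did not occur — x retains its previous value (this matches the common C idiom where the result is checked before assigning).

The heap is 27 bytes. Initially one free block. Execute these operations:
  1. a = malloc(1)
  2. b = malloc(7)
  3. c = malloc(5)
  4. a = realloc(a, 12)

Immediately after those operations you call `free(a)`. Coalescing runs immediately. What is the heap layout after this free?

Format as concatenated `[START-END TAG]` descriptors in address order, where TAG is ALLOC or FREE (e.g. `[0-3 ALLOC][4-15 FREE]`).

Answer: [0-0 FREE][1-7 ALLOC][8-12 ALLOC][13-26 FREE]

Derivation:
Op 1: a = malloc(1) -> a = 0; heap: [0-0 ALLOC][1-26 FREE]
Op 2: b = malloc(7) -> b = 1; heap: [0-0 ALLOC][1-7 ALLOC][8-26 FREE]
Op 3: c = malloc(5) -> c = 8; heap: [0-0 ALLOC][1-7 ALLOC][8-12 ALLOC][13-26 FREE]
Op 4: a = realloc(a, 12) -> a = 13; heap: [0-0 FREE][1-7 ALLOC][8-12 ALLOC][13-24 ALLOC][25-26 FREE]
free(a): a = 13 -> block [13-24 ALLOC]; mark free, coalesce with adjacent free neighbors -> [0-0 FREE][1-7 ALLOC][8-12 ALLOC][13-26 FREE]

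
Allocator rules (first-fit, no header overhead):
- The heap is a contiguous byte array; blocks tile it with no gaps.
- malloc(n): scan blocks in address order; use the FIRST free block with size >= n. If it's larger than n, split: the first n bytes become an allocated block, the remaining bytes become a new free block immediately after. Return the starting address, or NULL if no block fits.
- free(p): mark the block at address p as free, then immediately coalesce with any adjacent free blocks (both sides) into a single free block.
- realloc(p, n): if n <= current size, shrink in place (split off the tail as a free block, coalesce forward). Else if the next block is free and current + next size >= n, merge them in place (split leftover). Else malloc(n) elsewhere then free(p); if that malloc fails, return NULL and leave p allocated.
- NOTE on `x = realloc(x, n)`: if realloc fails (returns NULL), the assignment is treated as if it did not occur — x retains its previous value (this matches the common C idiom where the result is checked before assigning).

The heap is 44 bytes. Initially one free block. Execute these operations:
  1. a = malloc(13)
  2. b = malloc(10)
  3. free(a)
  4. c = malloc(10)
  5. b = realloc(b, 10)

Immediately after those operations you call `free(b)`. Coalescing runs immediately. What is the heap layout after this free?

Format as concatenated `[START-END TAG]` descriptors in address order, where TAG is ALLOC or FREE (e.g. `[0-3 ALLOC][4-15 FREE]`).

Answer: [0-9 ALLOC][10-43 FREE]

Derivation:
Op 1: a = malloc(13) -> a = 0; heap: [0-12 ALLOC][13-43 FREE]
Op 2: b = malloc(10) -> b = 13; heap: [0-12 ALLOC][13-22 ALLOC][23-43 FREE]
Op 3: free(a) -> (freed a); heap: [0-12 FREE][13-22 ALLOC][23-43 FREE]
Op 4: c = malloc(10) -> c = 0; heap: [0-9 ALLOC][10-12 FREE][13-22 ALLOC][23-43 FREE]
Op 5: b = realloc(b, 10) -> b = 13; heap: [0-9 ALLOC][10-12 FREE][13-22 ALLOC][23-43 FREE]
free(b): b = 13 -> block [13-22 ALLOC]; mark free, coalesce with adjacent free neighbors -> [0-9 ALLOC][10-43 FREE]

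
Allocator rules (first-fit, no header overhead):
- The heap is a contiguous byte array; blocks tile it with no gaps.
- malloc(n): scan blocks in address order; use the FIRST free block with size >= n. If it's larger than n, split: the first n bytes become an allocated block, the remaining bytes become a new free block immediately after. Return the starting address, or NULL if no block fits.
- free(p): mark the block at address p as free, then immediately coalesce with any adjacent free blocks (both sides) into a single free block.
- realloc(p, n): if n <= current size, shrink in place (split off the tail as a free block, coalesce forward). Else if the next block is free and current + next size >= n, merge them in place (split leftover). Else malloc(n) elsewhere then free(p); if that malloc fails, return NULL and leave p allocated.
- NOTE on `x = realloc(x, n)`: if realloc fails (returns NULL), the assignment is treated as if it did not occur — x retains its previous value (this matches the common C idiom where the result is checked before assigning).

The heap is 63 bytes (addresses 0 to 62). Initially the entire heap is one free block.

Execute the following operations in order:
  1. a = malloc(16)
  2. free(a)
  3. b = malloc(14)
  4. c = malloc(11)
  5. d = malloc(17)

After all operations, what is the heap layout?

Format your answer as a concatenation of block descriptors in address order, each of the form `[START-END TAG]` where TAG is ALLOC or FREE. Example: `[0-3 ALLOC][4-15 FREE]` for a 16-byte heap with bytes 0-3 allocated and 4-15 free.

Answer: [0-13 ALLOC][14-24 ALLOC][25-41 ALLOC][42-62 FREE]

Derivation:
Op 1: a = malloc(16) -> a = 0; heap: [0-15 ALLOC][16-62 FREE]
Op 2: free(a) -> (freed a); heap: [0-62 FREE]
Op 3: b = malloc(14) -> b = 0; heap: [0-13 ALLOC][14-62 FREE]
Op 4: c = malloc(11) -> c = 14; heap: [0-13 ALLOC][14-24 ALLOC][25-62 FREE]
Op 5: d = malloc(17) -> d = 25; heap: [0-13 ALLOC][14-24 ALLOC][25-41 ALLOC][42-62 FREE]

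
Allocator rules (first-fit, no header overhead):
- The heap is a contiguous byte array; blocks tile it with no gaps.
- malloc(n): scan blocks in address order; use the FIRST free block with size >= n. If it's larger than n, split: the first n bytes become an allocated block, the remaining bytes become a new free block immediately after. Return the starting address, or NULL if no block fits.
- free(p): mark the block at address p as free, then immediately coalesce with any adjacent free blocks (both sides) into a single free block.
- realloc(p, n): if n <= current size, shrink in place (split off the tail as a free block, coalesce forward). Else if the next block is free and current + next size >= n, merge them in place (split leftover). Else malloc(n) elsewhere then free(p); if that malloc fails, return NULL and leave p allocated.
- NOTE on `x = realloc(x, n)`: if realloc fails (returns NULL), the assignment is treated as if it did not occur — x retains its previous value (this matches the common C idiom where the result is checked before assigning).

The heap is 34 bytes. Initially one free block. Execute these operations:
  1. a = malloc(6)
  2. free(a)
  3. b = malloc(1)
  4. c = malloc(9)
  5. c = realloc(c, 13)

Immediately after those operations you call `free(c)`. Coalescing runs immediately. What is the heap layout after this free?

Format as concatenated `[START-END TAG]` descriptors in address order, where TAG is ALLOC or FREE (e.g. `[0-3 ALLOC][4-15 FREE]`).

Op 1: a = malloc(6) -> a = 0; heap: [0-5 ALLOC][6-33 FREE]
Op 2: free(a) -> (freed a); heap: [0-33 FREE]
Op 3: b = malloc(1) -> b = 0; heap: [0-0 ALLOC][1-33 FREE]
Op 4: c = malloc(9) -> c = 1; heap: [0-0 ALLOC][1-9 ALLOC][10-33 FREE]
Op 5: c = realloc(c, 13) -> c = 1; heap: [0-0 ALLOC][1-13 ALLOC][14-33 FREE]
free(c): c = 1 -> block [1-13 ALLOC]; mark free, coalesce with adjacent free neighbors -> [0-0 ALLOC][1-33 FREE]

Answer: [0-0 ALLOC][1-33 FREE]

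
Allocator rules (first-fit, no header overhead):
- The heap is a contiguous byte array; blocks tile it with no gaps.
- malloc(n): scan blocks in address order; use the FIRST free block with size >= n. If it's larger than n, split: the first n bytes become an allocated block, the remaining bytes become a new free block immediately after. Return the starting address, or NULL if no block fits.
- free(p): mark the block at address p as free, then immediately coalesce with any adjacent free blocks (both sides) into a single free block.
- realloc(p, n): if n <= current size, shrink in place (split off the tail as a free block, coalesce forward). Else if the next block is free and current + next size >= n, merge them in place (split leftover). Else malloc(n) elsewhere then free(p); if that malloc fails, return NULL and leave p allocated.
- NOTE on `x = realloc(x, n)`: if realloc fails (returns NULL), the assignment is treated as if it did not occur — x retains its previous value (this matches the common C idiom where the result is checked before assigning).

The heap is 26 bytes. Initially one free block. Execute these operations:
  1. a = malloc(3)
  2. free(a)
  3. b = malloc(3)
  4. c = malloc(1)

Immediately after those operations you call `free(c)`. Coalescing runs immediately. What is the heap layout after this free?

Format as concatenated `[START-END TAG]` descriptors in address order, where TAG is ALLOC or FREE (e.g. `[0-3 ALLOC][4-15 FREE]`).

Answer: [0-2 ALLOC][3-25 FREE]

Derivation:
Op 1: a = malloc(3) -> a = 0; heap: [0-2 ALLOC][3-25 FREE]
Op 2: free(a) -> (freed a); heap: [0-25 FREE]
Op 3: b = malloc(3) -> b = 0; heap: [0-2 ALLOC][3-25 FREE]
Op 4: c = malloc(1) -> c = 3; heap: [0-2 ALLOC][3-3 ALLOC][4-25 FREE]
free(c): c = 3 -> block [3-3 ALLOC]; mark free, coalesce with adjacent free neighbors -> [0-2 ALLOC][3-25 FREE]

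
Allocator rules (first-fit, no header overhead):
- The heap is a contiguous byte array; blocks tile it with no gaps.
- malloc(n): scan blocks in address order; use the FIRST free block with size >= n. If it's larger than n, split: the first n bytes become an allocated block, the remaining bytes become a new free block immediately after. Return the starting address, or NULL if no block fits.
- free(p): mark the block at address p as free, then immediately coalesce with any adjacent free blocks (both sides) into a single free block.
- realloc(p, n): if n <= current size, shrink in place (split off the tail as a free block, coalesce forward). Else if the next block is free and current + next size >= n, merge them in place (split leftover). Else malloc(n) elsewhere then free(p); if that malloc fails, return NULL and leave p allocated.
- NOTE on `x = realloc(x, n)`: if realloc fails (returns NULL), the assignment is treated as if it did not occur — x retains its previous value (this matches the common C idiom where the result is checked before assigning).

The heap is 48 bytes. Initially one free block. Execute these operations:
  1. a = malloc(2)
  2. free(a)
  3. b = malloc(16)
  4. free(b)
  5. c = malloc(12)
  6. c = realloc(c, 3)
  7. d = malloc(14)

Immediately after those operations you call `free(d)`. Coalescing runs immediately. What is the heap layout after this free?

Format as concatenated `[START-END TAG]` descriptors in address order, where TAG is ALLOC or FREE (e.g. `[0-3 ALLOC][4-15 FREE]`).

Op 1: a = malloc(2) -> a = 0; heap: [0-1 ALLOC][2-47 FREE]
Op 2: free(a) -> (freed a); heap: [0-47 FREE]
Op 3: b = malloc(16) -> b = 0; heap: [0-15 ALLOC][16-47 FREE]
Op 4: free(b) -> (freed b); heap: [0-47 FREE]
Op 5: c = malloc(12) -> c = 0; heap: [0-11 ALLOC][12-47 FREE]
Op 6: c = realloc(c, 3) -> c = 0; heap: [0-2 ALLOC][3-47 FREE]
Op 7: d = malloc(14) -> d = 3; heap: [0-2 ALLOC][3-16 ALLOC][17-47 FREE]
free(d): d = 3 -> block [3-16 ALLOC]; mark free, coalesce with adjacent free neighbors -> [0-2 ALLOC][3-47 FREE]

Answer: [0-2 ALLOC][3-47 FREE]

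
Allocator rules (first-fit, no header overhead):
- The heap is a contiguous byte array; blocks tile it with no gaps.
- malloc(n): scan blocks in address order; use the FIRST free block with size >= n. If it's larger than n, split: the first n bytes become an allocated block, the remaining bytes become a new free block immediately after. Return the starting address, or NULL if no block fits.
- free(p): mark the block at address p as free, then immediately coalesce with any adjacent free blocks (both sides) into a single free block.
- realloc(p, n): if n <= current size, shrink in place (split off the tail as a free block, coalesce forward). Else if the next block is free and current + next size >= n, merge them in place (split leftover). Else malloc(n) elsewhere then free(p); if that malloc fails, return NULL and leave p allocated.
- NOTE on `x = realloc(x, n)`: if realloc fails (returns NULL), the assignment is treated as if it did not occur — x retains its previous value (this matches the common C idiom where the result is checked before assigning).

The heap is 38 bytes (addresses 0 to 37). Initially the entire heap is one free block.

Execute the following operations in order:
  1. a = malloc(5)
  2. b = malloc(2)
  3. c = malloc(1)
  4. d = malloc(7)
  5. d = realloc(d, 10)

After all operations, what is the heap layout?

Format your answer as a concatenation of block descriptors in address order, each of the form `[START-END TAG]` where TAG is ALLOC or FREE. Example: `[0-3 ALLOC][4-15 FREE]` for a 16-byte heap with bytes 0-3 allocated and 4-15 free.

Op 1: a = malloc(5) -> a = 0; heap: [0-4 ALLOC][5-37 FREE]
Op 2: b = malloc(2) -> b = 5; heap: [0-4 ALLOC][5-6 ALLOC][7-37 FREE]
Op 3: c = malloc(1) -> c = 7; heap: [0-4 ALLOC][5-6 ALLOC][7-7 ALLOC][8-37 FREE]
Op 4: d = malloc(7) -> d = 8; heap: [0-4 ALLOC][5-6 ALLOC][7-7 ALLOC][8-14 ALLOC][15-37 FREE]
Op 5: d = realloc(d, 10) -> d = 8; heap: [0-4 ALLOC][5-6 ALLOC][7-7 ALLOC][8-17 ALLOC][18-37 FREE]

Answer: [0-4 ALLOC][5-6 ALLOC][7-7 ALLOC][8-17 ALLOC][18-37 FREE]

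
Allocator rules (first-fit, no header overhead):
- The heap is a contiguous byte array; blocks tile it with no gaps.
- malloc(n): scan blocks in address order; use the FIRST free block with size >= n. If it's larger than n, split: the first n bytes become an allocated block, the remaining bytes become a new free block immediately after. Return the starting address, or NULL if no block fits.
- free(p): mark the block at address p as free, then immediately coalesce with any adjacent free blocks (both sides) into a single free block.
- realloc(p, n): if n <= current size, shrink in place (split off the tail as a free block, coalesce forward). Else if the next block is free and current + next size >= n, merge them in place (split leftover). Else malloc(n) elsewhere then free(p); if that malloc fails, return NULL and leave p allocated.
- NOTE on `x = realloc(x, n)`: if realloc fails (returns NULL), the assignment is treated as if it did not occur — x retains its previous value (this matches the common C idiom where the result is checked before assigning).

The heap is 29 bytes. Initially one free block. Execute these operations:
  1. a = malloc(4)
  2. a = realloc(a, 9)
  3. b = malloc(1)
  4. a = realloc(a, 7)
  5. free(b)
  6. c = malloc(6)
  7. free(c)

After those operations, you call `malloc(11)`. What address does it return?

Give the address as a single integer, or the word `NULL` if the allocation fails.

Answer: 7

Derivation:
Op 1: a = malloc(4) -> a = 0; heap: [0-3 ALLOC][4-28 FREE]
Op 2: a = realloc(a, 9) -> a = 0; heap: [0-8 ALLOC][9-28 FREE]
Op 3: b = malloc(1) -> b = 9; heap: [0-8 ALLOC][9-9 ALLOC][10-28 FREE]
Op 4: a = realloc(a, 7) -> a = 0; heap: [0-6 ALLOC][7-8 FREE][9-9 ALLOC][10-28 FREE]
Op 5: free(b) -> (freed b); heap: [0-6 ALLOC][7-28 FREE]
Op 6: c = malloc(6) -> c = 7; heap: [0-6 ALLOC][7-12 ALLOC][13-28 FREE]
Op 7: free(c) -> (freed c); heap: [0-6 ALLOC][7-28 FREE]
malloc(11): first-fit scan over [0-6 ALLOC][7-28 FREE] -> 7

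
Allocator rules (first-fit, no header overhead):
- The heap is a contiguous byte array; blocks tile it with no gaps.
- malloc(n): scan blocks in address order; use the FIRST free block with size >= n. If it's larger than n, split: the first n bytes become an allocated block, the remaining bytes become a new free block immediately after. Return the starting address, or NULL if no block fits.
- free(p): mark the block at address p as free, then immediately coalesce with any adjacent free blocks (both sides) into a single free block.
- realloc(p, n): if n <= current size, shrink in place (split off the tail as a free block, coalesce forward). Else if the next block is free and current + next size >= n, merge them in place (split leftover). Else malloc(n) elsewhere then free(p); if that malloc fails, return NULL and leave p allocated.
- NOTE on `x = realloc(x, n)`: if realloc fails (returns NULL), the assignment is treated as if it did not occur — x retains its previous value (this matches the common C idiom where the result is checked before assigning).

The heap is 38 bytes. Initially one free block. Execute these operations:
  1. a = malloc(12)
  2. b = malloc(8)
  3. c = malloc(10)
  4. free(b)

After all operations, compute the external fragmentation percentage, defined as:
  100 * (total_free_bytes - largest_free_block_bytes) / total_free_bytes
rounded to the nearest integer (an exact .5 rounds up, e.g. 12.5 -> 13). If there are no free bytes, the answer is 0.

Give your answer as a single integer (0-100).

Answer: 50

Derivation:
Op 1: a = malloc(12) -> a = 0; heap: [0-11 ALLOC][12-37 FREE]
Op 2: b = malloc(8) -> b = 12; heap: [0-11 ALLOC][12-19 ALLOC][20-37 FREE]
Op 3: c = malloc(10) -> c = 20; heap: [0-11 ALLOC][12-19 ALLOC][20-29 ALLOC][30-37 FREE]
Op 4: free(b) -> (freed b); heap: [0-11 ALLOC][12-19 FREE][20-29 ALLOC][30-37 FREE]
Free blocks: [8 8] total_free=16 largest=8 -> 100*(16-8)/16 = 800/16 = 50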